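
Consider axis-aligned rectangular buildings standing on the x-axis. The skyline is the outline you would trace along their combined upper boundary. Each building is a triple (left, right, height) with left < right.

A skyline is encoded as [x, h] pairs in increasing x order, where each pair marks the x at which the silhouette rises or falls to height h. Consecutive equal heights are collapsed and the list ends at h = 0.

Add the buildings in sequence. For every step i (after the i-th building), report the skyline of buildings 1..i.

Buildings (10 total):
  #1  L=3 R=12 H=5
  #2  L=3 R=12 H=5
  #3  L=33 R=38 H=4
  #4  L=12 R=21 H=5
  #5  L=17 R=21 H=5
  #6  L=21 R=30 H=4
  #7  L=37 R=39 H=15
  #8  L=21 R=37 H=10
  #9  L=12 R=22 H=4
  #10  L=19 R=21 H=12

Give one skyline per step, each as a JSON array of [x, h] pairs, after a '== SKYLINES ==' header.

== SKYLINES ==
[[3,5],[12,0]]
[[3,5],[12,0]]
[[3,5],[12,0],[33,4],[38,0]]
[[3,5],[21,0],[33,4],[38,0]]
[[3,5],[21,0],[33,4],[38,0]]
[[3,5],[21,4],[30,0],[33,4],[38,0]]
[[3,5],[21,4],[30,0],[33,4],[37,15],[39,0]]
[[3,5],[21,10],[37,15],[39,0]]
[[3,5],[21,10],[37,15],[39,0]]
[[3,5],[19,12],[21,10],[37,15],[39,0]]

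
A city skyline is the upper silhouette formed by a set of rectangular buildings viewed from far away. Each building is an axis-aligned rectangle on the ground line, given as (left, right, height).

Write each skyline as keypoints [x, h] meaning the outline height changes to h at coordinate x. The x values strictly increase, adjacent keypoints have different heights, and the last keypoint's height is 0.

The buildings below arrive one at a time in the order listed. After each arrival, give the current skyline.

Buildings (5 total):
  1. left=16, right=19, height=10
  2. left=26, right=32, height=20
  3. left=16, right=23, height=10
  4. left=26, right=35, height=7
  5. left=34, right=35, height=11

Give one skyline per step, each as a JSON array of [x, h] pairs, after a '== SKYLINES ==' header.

== SKYLINES ==
[[16,10],[19,0]]
[[16,10],[19,0],[26,20],[32,0]]
[[16,10],[23,0],[26,20],[32,0]]
[[16,10],[23,0],[26,20],[32,7],[35,0]]
[[16,10],[23,0],[26,20],[32,7],[34,11],[35,0]]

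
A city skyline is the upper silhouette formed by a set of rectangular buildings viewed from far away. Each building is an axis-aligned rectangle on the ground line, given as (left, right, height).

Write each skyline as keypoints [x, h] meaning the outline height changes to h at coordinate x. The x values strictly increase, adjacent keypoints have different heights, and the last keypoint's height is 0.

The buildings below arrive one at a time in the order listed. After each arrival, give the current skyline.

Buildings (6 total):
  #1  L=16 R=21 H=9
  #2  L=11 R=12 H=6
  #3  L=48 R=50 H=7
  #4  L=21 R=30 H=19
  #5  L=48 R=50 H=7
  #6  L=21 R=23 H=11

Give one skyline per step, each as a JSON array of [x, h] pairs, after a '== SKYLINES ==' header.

== SKYLINES ==
[[16,9],[21,0]]
[[11,6],[12,0],[16,9],[21,0]]
[[11,6],[12,0],[16,9],[21,0],[48,7],[50,0]]
[[11,6],[12,0],[16,9],[21,19],[30,0],[48,7],[50,0]]
[[11,6],[12,0],[16,9],[21,19],[30,0],[48,7],[50,0]]
[[11,6],[12,0],[16,9],[21,19],[30,0],[48,7],[50,0]]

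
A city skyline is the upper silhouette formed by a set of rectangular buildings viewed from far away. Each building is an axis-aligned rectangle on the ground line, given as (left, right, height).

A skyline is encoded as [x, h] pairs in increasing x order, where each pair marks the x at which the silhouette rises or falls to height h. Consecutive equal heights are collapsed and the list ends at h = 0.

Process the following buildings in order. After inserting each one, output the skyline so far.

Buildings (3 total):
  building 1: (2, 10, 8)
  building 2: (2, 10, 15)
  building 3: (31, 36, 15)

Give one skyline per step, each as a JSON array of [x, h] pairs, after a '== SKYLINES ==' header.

== SKYLINES ==
[[2,8],[10,0]]
[[2,15],[10,0]]
[[2,15],[10,0],[31,15],[36,0]]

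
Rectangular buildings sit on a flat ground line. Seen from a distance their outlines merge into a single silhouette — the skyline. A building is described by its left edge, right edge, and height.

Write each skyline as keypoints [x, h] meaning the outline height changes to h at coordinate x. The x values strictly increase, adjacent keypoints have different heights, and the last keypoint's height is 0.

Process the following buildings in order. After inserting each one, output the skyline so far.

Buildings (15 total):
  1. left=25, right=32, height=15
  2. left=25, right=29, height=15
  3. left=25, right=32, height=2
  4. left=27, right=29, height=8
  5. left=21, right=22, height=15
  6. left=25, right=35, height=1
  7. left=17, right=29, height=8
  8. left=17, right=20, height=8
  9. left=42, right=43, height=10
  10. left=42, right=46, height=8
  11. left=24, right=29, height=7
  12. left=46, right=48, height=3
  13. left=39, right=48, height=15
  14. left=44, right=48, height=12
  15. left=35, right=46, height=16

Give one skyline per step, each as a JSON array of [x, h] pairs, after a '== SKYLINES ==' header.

== SKYLINES ==
[[25,15],[32,0]]
[[25,15],[32,0]]
[[25,15],[32,0]]
[[25,15],[32,0]]
[[21,15],[22,0],[25,15],[32,0]]
[[21,15],[22,0],[25,15],[32,1],[35,0]]
[[17,8],[21,15],[22,8],[25,15],[32,1],[35,0]]
[[17,8],[21,15],[22,8],[25,15],[32,1],[35,0]]
[[17,8],[21,15],[22,8],[25,15],[32,1],[35,0],[42,10],[43,0]]
[[17,8],[21,15],[22,8],[25,15],[32,1],[35,0],[42,10],[43,8],[46,0]]
[[17,8],[21,15],[22,8],[25,15],[32,1],[35,0],[42,10],[43,8],[46,0]]
[[17,8],[21,15],[22,8],[25,15],[32,1],[35,0],[42,10],[43,8],[46,3],[48,0]]
[[17,8],[21,15],[22,8],[25,15],[32,1],[35,0],[39,15],[48,0]]
[[17,8],[21,15],[22,8],[25,15],[32,1],[35,0],[39,15],[48,0]]
[[17,8],[21,15],[22,8],[25,15],[32,1],[35,16],[46,15],[48,0]]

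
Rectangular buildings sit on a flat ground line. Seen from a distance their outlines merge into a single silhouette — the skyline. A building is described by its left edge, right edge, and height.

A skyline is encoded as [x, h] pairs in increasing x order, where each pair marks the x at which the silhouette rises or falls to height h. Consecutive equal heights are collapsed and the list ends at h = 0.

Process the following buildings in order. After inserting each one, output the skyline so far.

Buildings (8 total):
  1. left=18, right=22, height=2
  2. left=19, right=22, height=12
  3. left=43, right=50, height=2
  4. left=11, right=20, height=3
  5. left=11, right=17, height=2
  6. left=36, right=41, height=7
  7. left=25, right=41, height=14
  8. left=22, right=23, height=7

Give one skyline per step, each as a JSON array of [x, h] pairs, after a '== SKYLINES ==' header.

== SKYLINES ==
[[18,2],[22,0]]
[[18,2],[19,12],[22,0]]
[[18,2],[19,12],[22,0],[43,2],[50,0]]
[[11,3],[19,12],[22,0],[43,2],[50,0]]
[[11,3],[19,12],[22,0],[43,2],[50,0]]
[[11,3],[19,12],[22,0],[36,7],[41,0],[43,2],[50,0]]
[[11,3],[19,12],[22,0],[25,14],[41,0],[43,2],[50,0]]
[[11,3],[19,12],[22,7],[23,0],[25,14],[41,0],[43,2],[50,0]]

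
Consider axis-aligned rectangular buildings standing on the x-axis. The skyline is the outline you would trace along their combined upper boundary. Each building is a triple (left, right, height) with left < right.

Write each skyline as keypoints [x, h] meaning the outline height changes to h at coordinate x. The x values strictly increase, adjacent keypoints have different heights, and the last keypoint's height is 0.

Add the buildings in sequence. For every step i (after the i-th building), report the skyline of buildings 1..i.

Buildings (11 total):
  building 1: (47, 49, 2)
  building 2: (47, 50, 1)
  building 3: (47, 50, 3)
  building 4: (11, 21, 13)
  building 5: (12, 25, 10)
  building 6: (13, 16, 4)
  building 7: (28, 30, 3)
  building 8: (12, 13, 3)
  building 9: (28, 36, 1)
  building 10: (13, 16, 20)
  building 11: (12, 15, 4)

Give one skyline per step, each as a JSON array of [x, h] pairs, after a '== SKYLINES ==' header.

== SKYLINES ==
[[47,2],[49,0]]
[[47,2],[49,1],[50,0]]
[[47,3],[50,0]]
[[11,13],[21,0],[47,3],[50,0]]
[[11,13],[21,10],[25,0],[47,3],[50,0]]
[[11,13],[21,10],[25,0],[47,3],[50,0]]
[[11,13],[21,10],[25,0],[28,3],[30,0],[47,3],[50,0]]
[[11,13],[21,10],[25,0],[28,3],[30,0],[47,3],[50,0]]
[[11,13],[21,10],[25,0],[28,3],[30,1],[36,0],[47,3],[50,0]]
[[11,13],[13,20],[16,13],[21,10],[25,0],[28,3],[30,1],[36,0],[47,3],[50,0]]
[[11,13],[13,20],[16,13],[21,10],[25,0],[28,3],[30,1],[36,0],[47,3],[50,0]]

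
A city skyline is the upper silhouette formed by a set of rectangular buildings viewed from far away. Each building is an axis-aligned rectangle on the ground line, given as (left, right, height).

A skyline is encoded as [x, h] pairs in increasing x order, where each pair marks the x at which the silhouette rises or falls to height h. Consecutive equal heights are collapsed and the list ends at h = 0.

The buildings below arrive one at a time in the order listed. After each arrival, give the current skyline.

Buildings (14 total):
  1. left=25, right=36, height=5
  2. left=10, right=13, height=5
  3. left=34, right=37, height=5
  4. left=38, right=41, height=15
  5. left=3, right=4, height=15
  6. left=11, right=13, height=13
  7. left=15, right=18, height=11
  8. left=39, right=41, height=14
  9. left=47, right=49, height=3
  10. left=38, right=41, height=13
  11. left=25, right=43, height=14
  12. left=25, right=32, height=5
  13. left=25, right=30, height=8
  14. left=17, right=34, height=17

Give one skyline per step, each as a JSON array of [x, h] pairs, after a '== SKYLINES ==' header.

== SKYLINES ==
[[25,5],[36,0]]
[[10,5],[13,0],[25,5],[36,0]]
[[10,5],[13,0],[25,5],[37,0]]
[[10,5],[13,0],[25,5],[37,0],[38,15],[41,0]]
[[3,15],[4,0],[10,5],[13,0],[25,5],[37,0],[38,15],[41,0]]
[[3,15],[4,0],[10,5],[11,13],[13,0],[25,5],[37,0],[38,15],[41,0]]
[[3,15],[4,0],[10,5],[11,13],[13,0],[15,11],[18,0],[25,5],[37,0],[38,15],[41,0]]
[[3,15],[4,0],[10,5],[11,13],[13,0],[15,11],[18,0],[25,5],[37,0],[38,15],[41,0]]
[[3,15],[4,0],[10,5],[11,13],[13,0],[15,11],[18,0],[25,5],[37,0],[38,15],[41,0],[47,3],[49,0]]
[[3,15],[4,0],[10,5],[11,13],[13,0],[15,11],[18,0],[25,5],[37,0],[38,15],[41,0],[47,3],[49,0]]
[[3,15],[4,0],[10,5],[11,13],[13,0],[15,11],[18,0],[25,14],[38,15],[41,14],[43,0],[47,3],[49,0]]
[[3,15],[4,0],[10,5],[11,13],[13,0],[15,11],[18,0],[25,14],[38,15],[41,14],[43,0],[47,3],[49,0]]
[[3,15],[4,0],[10,5],[11,13],[13,0],[15,11],[18,0],[25,14],[38,15],[41,14],[43,0],[47,3],[49,0]]
[[3,15],[4,0],[10,5],[11,13],[13,0],[15,11],[17,17],[34,14],[38,15],[41,14],[43,0],[47,3],[49,0]]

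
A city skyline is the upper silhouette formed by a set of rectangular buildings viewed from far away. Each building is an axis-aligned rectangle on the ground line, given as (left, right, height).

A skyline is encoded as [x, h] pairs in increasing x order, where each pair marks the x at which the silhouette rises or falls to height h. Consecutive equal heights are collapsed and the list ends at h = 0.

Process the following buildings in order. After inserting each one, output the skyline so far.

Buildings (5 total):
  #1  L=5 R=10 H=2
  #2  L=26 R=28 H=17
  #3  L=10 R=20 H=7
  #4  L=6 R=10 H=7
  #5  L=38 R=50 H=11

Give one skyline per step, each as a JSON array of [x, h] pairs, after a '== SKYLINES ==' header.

== SKYLINES ==
[[5,2],[10,0]]
[[5,2],[10,0],[26,17],[28,0]]
[[5,2],[10,7],[20,0],[26,17],[28,0]]
[[5,2],[6,7],[20,0],[26,17],[28,0]]
[[5,2],[6,7],[20,0],[26,17],[28,0],[38,11],[50,0]]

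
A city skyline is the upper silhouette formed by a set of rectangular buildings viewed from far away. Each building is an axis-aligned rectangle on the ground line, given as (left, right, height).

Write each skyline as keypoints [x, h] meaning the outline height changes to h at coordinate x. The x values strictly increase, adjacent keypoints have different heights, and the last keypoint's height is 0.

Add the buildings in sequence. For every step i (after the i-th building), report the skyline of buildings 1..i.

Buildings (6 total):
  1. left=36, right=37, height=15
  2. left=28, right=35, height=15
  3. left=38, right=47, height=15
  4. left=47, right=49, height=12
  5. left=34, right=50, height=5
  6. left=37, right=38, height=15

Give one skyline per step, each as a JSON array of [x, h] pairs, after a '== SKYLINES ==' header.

== SKYLINES ==
[[36,15],[37,0]]
[[28,15],[35,0],[36,15],[37,0]]
[[28,15],[35,0],[36,15],[37,0],[38,15],[47,0]]
[[28,15],[35,0],[36,15],[37,0],[38,15],[47,12],[49,0]]
[[28,15],[35,5],[36,15],[37,5],[38,15],[47,12],[49,5],[50,0]]
[[28,15],[35,5],[36,15],[47,12],[49,5],[50,0]]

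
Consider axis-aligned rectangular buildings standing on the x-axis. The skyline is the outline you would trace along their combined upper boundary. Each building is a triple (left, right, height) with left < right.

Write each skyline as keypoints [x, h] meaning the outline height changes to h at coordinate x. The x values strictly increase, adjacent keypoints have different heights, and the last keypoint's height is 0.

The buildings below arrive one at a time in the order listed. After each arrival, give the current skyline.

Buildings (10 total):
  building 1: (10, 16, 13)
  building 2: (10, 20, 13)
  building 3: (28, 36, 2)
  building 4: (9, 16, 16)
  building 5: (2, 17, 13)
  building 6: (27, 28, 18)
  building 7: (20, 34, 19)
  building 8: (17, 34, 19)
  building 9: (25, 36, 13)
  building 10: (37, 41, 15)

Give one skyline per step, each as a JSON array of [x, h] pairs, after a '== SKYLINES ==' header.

== SKYLINES ==
[[10,13],[16,0]]
[[10,13],[20,0]]
[[10,13],[20,0],[28,2],[36,0]]
[[9,16],[16,13],[20,0],[28,2],[36,0]]
[[2,13],[9,16],[16,13],[20,0],[28,2],[36,0]]
[[2,13],[9,16],[16,13],[20,0],[27,18],[28,2],[36,0]]
[[2,13],[9,16],[16,13],[20,19],[34,2],[36,0]]
[[2,13],[9,16],[16,13],[17,19],[34,2],[36,0]]
[[2,13],[9,16],[16,13],[17,19],[34,13],[36,0]]
[[2,13],[9,16],[16,13],[17,19],[34,13],[36,0],[37,15],[41,0]]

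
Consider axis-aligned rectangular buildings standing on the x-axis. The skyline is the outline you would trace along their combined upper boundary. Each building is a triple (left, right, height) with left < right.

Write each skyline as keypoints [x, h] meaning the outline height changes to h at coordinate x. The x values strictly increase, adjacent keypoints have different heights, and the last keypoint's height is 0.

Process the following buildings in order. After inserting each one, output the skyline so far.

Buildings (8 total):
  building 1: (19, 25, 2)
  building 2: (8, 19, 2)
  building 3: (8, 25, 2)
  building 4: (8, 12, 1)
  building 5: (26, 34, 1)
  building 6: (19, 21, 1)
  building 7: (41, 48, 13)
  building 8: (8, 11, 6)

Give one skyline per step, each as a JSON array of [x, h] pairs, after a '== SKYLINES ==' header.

== SKYLINES ==
[[19,2],[25,0]]
[[8,2],[25,0]]
[[8,2],[25,0]]
[[8,2],[25,0]]
[[8,2],[25,0],[26,1],[34,0]]
[[8,2],[25,0],[26,1],[34,0]]
[[8,2],[25,0],[26,1],[34,0],[41,13],[48,0]]
[[8,6],[11,2],[25,0],[26,1],[34,0],[41,13],[48,0]]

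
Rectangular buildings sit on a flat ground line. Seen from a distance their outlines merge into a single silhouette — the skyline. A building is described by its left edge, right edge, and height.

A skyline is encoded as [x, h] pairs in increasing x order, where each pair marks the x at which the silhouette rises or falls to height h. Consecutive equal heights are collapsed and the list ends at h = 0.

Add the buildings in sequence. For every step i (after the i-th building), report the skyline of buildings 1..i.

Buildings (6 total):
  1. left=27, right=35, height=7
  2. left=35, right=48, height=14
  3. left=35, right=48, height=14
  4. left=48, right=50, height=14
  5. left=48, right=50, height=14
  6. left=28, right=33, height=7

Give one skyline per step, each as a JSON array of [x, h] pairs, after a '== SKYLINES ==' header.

== SKYLINES ==
[[27,7],[35,0]]
[[27,7],[35,14],[48,0]]
[[27,7],[35,14],[48,0]]
[[27,7],[35,14],[50,0]]
[[27,7],[35,14],[50,0]]
[[27,7],[35,14],[50,0]]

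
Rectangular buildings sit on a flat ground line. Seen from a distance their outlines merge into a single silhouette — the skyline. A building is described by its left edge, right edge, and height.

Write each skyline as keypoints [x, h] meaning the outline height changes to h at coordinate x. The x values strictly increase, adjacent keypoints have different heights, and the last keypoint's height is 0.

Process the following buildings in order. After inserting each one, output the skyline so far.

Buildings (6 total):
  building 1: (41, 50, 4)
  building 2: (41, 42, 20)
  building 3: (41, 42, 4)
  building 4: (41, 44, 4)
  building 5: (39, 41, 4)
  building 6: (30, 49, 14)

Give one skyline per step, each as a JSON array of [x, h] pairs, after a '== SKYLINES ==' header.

== SKYLINES ==
[[41,4],[50,0]]
[[41,20],[42,4],[50,0]]
[[41,20],[42,4],[50,0]]
[[41,20],[42,4],[50,0]]
[[39,4],[41,20],[42,4],[50,0]]
[[30,14],[41,20],[42,14],[49,4],[50,0]]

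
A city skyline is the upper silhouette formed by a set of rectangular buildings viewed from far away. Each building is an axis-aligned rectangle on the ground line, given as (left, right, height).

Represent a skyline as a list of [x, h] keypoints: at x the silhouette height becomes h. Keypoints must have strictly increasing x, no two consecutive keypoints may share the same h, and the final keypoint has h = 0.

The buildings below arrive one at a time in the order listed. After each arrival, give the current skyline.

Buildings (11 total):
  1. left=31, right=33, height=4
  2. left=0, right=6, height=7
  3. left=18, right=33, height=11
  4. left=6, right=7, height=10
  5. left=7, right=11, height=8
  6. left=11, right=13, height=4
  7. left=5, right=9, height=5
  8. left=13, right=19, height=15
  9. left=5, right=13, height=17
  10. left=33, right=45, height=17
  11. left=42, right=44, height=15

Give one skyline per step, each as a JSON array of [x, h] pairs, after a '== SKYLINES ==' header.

== SKYLINES ==
[[31,4],[33,0]]
[[0,7],[6,0],[31,4],[33,0]]
[[0,7],[6,0],[18,11],[33,0]]
[[0,7],[6,10],[7,0],[18,11],[33,0]]
[[0,7],[6,10],[7,8],[11,0],[18,11],[33,0]]
[[0,7],[6,10],[7,8],[11,4],[13,0],[18,11],[33,0]]
[[0,7],[6,10],[7,8],[11,4],[13,0],[18,11],[33,0]]
[[0,7],[6,10],[7,8],[11,4],[13,15],[19,11],[33,0]]
[[0,7],[5,17],[13,15],[19,11],[33,0]]
[[0,7],[5,17],[13,15],[19,11],[33,17],[45,0]]
[[0,7],[5,17],[13,15],[19,11],[33,17],[45,0]]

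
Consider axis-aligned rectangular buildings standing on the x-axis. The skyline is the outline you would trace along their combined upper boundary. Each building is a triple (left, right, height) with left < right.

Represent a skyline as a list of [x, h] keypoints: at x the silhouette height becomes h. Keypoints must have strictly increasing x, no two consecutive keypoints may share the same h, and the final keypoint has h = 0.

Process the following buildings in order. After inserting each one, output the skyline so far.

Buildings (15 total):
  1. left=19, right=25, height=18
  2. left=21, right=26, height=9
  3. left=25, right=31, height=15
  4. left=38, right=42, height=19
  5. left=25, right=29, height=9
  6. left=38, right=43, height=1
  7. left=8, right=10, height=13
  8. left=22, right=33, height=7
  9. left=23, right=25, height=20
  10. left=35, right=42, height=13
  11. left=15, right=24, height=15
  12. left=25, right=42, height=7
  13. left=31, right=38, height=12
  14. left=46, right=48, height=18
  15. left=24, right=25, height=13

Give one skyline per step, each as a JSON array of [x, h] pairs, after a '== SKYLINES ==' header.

== SKYLINES ==
[[19,18],[25,0]]
[[19,18],[25,9],[26,0]]
[[19,18],[25,15],[31,0]]
[[19,18],[25,15],[31,0],[38,19],[42,0]]
[[19,18],[25,15],[31,0],[38,19],[42,0]]
[[19,18],[25,15],[31,0],[38,19],[42,1],[43,0]]
[[8,13],[10,0],[19,18],[25,15],[31,0],[38,19],[42,1],[43,0]]
[[8,13],[10,0],[19,18],[25,15],[31,7],[33,0],[38,19],[42,1],[43,0]]
[[8,13],[10,0],[19,18],[23,20],[25,15],[31,7],[33,0],[38,19],[42,1],[43,0]]
[[8,13],[10,0],[19,18],[23,20],[25,15],[31,7],[33,0],[35,13],[38,19],[42,1],[43,0]]
[[8,13],[10,0],[15,15],[19,18],[23,20],[25,15],[31,7],[33,0],[35,13],[38,19],[42,1],[43,0]]
[[8,13],[10,0],[15,15],[19,18],[23,20],[25,15],[31,7],[35,13],[38,19],[42,1],[43,0]]
[[8,13],[10,0],[15,15],[19,18],[23,20],[25,15],[31,12],[35,13],[38,19],[42,1],[43,0]]
[[8,13],[10,0],[15,15],[19,18],[23,20],[25,15],[31,12],[35,13],[38,19],[42,1],[43,0],[46,18],[48,0]]
[[8,13],[10,0],[15,15],[19,18],[23,20],[25,15],[31,12],[35,13],[38,19],[42,1],[43,0],[46,18],[48,0]]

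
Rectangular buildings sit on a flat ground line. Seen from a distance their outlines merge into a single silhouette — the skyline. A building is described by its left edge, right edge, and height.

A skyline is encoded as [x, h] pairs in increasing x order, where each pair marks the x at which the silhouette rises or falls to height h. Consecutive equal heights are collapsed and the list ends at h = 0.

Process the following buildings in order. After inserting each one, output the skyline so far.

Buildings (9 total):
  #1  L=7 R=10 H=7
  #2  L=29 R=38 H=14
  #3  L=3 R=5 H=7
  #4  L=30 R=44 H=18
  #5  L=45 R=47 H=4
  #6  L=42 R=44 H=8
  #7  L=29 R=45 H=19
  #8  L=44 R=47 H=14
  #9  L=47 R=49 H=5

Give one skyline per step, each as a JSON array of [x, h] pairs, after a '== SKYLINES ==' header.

== SKYLINES ==
[[7,7],[10,0]]
[[7,7],[10,0],[29,14],[38,0]]
[[3,7],[5,0],[7,7],[10,0],[29,14],[38,0]]
[[3,7],[5,0],[7,7],[10,0],[29,14],[30,18],[44,0]]
[[3,7],[5,0],[7,7],[10,0],[29,14],[30,18],[44,0],[45,4],[47,0]]
[[3,7],[5,0],[7,7],[10,0],[29,14],[30,18],[44,0],[45,4],[47,0]]
[[3,7],[5,0],[7,7],[10,0],[29,19],[45,4],[47,0]]
[[3,7],[5,0],[7,7],[10,0],[29,19],[45,14],[47,0]]
[[3,7],[5,0],[7,7],[10,0],[29,19],[45,14],[47,5],[49,0]]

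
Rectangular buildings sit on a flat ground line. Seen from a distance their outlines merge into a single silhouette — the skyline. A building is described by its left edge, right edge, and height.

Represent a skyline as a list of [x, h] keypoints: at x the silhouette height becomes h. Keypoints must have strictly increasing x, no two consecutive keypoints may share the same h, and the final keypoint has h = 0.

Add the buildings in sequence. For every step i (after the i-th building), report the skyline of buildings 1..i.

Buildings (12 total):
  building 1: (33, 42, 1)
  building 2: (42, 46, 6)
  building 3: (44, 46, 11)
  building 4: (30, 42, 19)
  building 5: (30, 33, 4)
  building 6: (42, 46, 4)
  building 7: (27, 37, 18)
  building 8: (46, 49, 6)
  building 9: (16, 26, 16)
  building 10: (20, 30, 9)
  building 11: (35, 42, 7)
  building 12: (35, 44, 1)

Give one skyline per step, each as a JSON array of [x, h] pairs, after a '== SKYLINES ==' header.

== SKYLINES ==
[[33,1],[42,0]]
[[33,1],[42,6],[46,0]]
[[33,1],[42,6],[44,11],[46,0]]
[[30,19],[42,6],[44,11],[46,0]]
[[30,19],[42,6],[44,11],[46,0]]
[[30,19],[42,6],[44,11],[46,0]]
[[27,18],[30,19],[42,6],[44,11],[46,0]]
[[27,18],[30,19],[42,6],[44,11],[46,6],[49,0]]
[[16,16],[26,0],[27,18],[30,19],[42,6],[44,11],[46,6],[49,0]]
[[16,16],[26,9],[27,18],[30,19],[42,6],[44,11],[46,6],[49,0]]
[[16,16],[26,9],[27,18],[30,19],[42,6],[44,11],[46,6],[49,0]]
[[16,16],[26,9],[27,18],[30,19],[42,6],[44,11],[46,6],[49,0]]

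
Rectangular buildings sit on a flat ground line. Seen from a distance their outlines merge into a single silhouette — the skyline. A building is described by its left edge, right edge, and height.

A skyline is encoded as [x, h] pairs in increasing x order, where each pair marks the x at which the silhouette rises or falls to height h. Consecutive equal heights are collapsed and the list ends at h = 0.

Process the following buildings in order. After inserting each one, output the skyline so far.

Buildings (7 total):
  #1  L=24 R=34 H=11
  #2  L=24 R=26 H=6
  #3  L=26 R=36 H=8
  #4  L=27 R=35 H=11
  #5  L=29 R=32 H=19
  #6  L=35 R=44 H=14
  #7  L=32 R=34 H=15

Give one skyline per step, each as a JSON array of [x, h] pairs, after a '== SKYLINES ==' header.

== SKYLINES ==
[[24,11],[34,0]]
[[24,11],[34,0]]
[[24,11],[34,8],[36,0]]
[[24,11],[35,8],[36,0]]
[[24,11],[29,19],[32,11],[35,8],[36,0]]
[[24,11],[29,19],[32,11],[35,14],[44,0]]
[[24,11],[29,19],[32,15],[34,11],[35,14],[44,0]]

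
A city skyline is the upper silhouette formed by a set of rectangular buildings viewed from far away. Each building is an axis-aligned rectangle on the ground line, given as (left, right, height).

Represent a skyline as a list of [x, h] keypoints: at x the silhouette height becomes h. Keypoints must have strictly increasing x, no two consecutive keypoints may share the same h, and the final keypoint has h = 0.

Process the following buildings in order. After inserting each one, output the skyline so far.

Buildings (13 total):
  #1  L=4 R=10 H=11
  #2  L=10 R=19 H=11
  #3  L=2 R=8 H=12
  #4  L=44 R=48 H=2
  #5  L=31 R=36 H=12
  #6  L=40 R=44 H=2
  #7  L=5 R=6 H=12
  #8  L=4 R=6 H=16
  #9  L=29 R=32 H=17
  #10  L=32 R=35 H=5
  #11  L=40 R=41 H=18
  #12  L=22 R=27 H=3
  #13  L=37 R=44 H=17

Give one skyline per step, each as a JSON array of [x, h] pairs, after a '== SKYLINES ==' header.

== SKYLINES ==
[[4,11],[10,0]]
[[4,11],[19,0]]
[[2,12],[8,11],[19,0]]
[[2,12],[8,11],[19,0],[44,2],[48,0]]
[[2,12],[8,11],[19,0],[31,12],[36,0],[44,2],[48,0]]
[[2,12],[8,11],[19,0],[31,12],[36,0],[40,2],[48,0]]
[[2,12],[8,11],[19,0],[31,12],[36,0],[40,2],[48,0]]
[[2,12],[4,16],[6,12],[8,11],[19,0],[31,12],[36,0],[40,2],[48,0]]
[[2,12],[4,16],[6,12],[8,11],[19,0],[29,17],[32,12],[36,0],[40,2],[48,0]]
[[2,12],[4,16],[6,12],[8,11],[19,0],[29,17],[32,12],[36,0],[40,2],[48,0]]
[[2,12],[4,16],[6,12],[8,11],[19,0],[29,17],[32,12],[36,0],[40,18],[41,2],[48,0]]
[[2,12],[4,16],[6,12],[8,11],[19,0],[22,3],[27,0],[29,17],[32,12],[36,0],[40,18],[41,2],[48,0]]
[[2,12],[4,16],[6,12],[8,11],[19,0],[22,3],[27,0],[29,17],[32,12],[36,0],[37,17],[40,18],[41,17],[44,2],[48,0]]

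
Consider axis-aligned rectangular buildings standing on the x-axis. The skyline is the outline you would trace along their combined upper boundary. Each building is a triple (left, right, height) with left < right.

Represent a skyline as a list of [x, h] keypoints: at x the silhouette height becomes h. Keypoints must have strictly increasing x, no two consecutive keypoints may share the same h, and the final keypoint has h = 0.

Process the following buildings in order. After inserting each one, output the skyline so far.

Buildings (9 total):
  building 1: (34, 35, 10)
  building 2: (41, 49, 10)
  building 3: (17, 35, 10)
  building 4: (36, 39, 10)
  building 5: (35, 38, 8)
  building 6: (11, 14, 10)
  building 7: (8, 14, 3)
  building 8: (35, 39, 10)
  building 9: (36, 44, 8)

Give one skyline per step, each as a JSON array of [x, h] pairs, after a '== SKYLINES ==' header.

== SKYLINES ==
[[34,10],[35,0]]
[[34,10],[35,0],[41,10],[49,0]]
[[17,10],[35,0],[41,10],[49,0]]
[[17,10],[35,0],[36,10],[39,0],[41,10],[49,0]]
[[17,10],[35,8],[36,10],[39,0],[41,10],[49,0]]
[[11,10],[14,0],[17,10],[35,8],[36,10],[39,0],[41,10],[49,0]]
[[8,3],[11,10],[14,0],[17,10],[35,8],[36,10],[39,0],[41,10],[49,0]]
[[8,3],[11,10],[14,0],[17,10],[39,0],[41,10],[49,0]]
[[8,3],[11,10],[14,0],[17,10],[39,8],[41,10],[49,0]]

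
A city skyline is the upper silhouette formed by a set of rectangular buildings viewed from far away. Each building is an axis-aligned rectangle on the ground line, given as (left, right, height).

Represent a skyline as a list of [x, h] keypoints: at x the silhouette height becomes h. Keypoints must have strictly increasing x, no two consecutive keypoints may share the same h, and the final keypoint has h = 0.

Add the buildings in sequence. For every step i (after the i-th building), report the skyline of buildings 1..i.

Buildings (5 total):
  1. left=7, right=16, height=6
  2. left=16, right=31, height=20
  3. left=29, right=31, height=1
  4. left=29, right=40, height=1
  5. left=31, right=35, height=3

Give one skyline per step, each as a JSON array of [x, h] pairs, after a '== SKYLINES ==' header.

== SKYLINES ==
[[7,6],[16,0]]
[[7,6],[16,20],[31,0]]
[[7,6],[16,20],[31,0]]
[[7,6],[16,20],[31,1],[40,0]]
[[7,6],[16,20],[31,3],[35,1],[40,0]]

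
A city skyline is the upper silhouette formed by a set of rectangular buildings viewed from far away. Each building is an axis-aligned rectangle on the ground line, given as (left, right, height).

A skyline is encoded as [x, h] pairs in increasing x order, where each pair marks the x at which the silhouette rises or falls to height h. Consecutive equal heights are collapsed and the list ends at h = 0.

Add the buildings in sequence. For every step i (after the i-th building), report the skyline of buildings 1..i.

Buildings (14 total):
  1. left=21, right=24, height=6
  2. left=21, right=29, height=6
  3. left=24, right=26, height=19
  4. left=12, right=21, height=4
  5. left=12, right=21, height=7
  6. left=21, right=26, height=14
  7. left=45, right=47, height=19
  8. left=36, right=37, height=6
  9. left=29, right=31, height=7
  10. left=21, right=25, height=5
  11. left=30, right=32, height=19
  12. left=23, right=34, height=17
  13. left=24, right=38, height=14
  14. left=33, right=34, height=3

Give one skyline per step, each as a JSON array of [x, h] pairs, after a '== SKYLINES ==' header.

== SKYLINES ==
[[21,6],[24,0]]
[[21,6],[29,0]]
[[21,6],[24,19],[26,6],[29,0]]
[[12,4],[21,6],[24,19],[26,6],[29,0]]
[[12,7],[21,6],[24,19],[26,6],[29,0]]
[[12,7],[21,14],[24,19],[26,6],[29,0]]
[[12,7],[21,14],[24,19],[26,6],[29,0],[45,19],[47,0]]
[[12,7],[21,14],[24,19],[26,6],[29,0],[36,6],[37,0],[45,19],[47,0]]
[[12,7],[21,14],[24,19],[26,6],[29,7],[31,0],[36,6],[37,0],[45,19],[47,0]]
[[12,7],[21,14],[24,19],[26,6],[29,7],[31,0],[36,6],[37,0],[45,19],[47,0]]
[[12,7],[21,14],[24,19],[26,6],[29,7],[30,19],[32,0],[36,6],[37,0],[45,19],[47,0]]
[[12,7],[21,14],[23,17],[24,19],[26,17],[30,19],[32,17],[34,0],[36,6],[37,0],[45,19],[47,0]]
[[12,7],[21,14],[23,17],[24,19],[26,17],[30,19],[32,17],[34,14],[38,0],[45,19],[47,0]]
[[12,7],[21,14],[23,17],[24,19],[26,17],[30,19],[32,17],[34,14],[38,0],[45,19],[47,0]]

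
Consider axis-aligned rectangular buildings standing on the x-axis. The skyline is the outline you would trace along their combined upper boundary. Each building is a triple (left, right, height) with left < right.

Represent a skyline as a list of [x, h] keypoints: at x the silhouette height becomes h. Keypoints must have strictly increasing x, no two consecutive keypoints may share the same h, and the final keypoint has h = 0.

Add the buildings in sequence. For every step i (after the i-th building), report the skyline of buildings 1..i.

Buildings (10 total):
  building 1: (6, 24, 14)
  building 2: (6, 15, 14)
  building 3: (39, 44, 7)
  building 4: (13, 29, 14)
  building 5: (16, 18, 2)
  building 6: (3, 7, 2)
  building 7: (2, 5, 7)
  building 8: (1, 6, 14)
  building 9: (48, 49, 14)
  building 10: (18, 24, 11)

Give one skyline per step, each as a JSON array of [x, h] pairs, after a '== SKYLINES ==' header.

== SKYLINES ==
[[6,14],[24,0]]
[[6,14],[24,0]]
[[6,14],[24,0],[39,7],[44,0]]
[[6,14],[29,0],[39,7],[44,0]]
[[6,14],[29,0],[39,7],[44,0]]
[[3,2],[6,14],[29,0],[39,7],[44,0]]
[[2,7],[5,2],[6,14],[29,0],[39,7],[44,0]]
[[1,14],[29,0],[39,7],[44,0]]
[[1,14],[29,0],[39,7],[44,0],[48,14],[49,0]]
[[1,14],[29,0],[39,7],[44,0],[48,14],[49,0]]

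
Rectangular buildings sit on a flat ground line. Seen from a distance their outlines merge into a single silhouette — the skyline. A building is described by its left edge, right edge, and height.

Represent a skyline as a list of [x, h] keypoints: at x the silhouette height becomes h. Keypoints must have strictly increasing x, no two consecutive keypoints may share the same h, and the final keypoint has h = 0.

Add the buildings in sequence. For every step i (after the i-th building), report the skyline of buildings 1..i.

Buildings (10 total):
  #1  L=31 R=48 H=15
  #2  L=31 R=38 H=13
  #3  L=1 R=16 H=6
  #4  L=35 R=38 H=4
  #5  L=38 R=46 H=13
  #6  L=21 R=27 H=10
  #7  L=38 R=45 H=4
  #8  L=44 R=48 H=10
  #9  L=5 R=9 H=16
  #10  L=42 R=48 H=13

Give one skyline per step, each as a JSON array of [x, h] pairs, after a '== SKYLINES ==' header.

== SKYLINES ==
[[31,15],[48,0]]
[[31,15],[48,0]]
[[1,6],[16,0],[31,15],[48,0]]
[[1,6],[16,0],[31,15],[48,0]]
[[1,6],[16,0],[31,15],[48,0]]
[[1,6],[16,0],[21,10],[27,0],[31,15],[48,0]]
[[1,6],[16,0],[21,10],[27,0],[31,15],[48,0]]
[[1,6],[16,0],[21,10],[27,0],[31,15],[48,0]]
[[1,6],[5,16],[9,6],[16,0],[21,10],[27,0],[31,15],[48,0]]
[[1,6],[5,16],[9,6],[16,0],[21,10],[27,0],[31,15],[48,0]]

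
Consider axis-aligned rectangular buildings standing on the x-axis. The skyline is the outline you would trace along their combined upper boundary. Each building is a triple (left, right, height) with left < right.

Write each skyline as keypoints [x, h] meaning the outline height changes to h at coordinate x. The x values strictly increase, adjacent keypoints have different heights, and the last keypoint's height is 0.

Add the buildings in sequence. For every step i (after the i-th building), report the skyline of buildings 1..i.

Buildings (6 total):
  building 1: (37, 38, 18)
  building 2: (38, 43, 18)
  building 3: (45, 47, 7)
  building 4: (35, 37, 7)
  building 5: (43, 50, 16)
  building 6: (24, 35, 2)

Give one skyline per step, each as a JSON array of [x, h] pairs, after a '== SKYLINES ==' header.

== SKYLINES ==
[[37,18],[38,0]]
[[37,18],[43,0]]
[[37,18],[43,0],[45,7],[47,0]]
[[35,7],[37,18],[43,0],[45,7],[47,0]]
[[35,7],[37,18],[43,16],[50,0]]
[[24,2],[35,7],[37,18],[43,16],[50,0]]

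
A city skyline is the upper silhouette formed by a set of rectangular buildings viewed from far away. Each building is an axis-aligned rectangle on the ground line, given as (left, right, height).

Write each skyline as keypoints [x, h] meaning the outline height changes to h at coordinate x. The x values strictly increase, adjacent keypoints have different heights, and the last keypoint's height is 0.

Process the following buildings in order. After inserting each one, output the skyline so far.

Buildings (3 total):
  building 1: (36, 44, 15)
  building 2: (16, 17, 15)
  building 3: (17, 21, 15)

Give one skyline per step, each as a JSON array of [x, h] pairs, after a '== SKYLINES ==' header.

== SKYLINES ==
[[36,15],[44,0]]
[[16,15],[17,0],[36,15],[44,0]]
[[16,15],[21,0],[36,15],[44,0]]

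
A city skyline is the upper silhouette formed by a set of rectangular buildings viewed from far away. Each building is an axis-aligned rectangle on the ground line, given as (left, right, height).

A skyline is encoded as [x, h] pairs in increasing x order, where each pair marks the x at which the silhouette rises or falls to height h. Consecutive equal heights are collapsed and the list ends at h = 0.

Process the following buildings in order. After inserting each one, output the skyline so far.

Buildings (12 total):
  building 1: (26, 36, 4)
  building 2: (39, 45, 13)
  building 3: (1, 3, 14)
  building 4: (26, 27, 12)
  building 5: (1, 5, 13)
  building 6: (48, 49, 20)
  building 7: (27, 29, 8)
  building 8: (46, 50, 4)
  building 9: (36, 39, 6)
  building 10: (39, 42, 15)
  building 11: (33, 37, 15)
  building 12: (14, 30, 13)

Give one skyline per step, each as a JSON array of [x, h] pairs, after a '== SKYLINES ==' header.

== SKYLINES ==
[[26,4],[36,0]]
[[26,4],[36,0],[39,13],[45,0]]
[[1,14],[3,0],[26,4],[36,0],[39,13],[45,0]]
[[1,14],[3,0],[26,12],[27,4],[36,0],[39,13],[45,0]]
[[1,14],[3,13],[5,0],[26,12],[27,4],[36,0],[39,13],[45,0]]
[[1,14],[3,13],[5,0],[26,12],[27,4],[36,0],[39,13],[45,0],[48,20],[49,0]]
[[1,14],[3,13],[5,0],[26,12],[27,8],[29,4],[36,0],[39,13],[45,0],[48,20],[49,0]]
[[1,14],[3,13],[5,0],[26,12],[27,8],[29,4],[36,0],[39,13],[45,0],[46,4],[48,20],[49,4],[50,0]]
[[1,14],[3,13],[5,0],[26,12],[27,8],[29,4],[36,6],[39,13],[45,0],[46,4],[48,20],[49,4],[50,0]]
[[1,14],[3,13],[5,0],[26,12],[27,8],[29,4],[36,6],[39,15],[42,13],[45,0],[46,4],[48,20],[49,4],[50,0]]
[[1,14],[3,13],[5,0],[26,12],[27,8],[29,4],[33,15],[37,6],[39,15],[42,13],[45,0],[46,4],[48,20],[49,4],[50,0]]
[[1,14],[3,13],[5,0],[14,13],[30,4],[33,15],[37,6],[39,15],[42,13],[45,0],[46,4],[48,20],[49,4],[50,0]]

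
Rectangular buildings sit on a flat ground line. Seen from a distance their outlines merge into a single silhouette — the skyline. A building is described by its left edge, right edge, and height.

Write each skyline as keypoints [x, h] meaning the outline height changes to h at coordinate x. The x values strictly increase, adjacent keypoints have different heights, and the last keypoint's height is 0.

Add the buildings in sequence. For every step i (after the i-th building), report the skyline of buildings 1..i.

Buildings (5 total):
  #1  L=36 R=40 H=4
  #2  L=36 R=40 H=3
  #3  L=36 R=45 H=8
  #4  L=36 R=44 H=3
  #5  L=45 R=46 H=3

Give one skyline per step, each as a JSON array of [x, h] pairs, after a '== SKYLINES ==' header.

== SKYLINES ==
[[36,4],[40,0]]
[[36,4],[40,0]]
[[36,8],[45,0]]
[[36,8],[45,0]]
[[36,8],[45,3],[46,0]]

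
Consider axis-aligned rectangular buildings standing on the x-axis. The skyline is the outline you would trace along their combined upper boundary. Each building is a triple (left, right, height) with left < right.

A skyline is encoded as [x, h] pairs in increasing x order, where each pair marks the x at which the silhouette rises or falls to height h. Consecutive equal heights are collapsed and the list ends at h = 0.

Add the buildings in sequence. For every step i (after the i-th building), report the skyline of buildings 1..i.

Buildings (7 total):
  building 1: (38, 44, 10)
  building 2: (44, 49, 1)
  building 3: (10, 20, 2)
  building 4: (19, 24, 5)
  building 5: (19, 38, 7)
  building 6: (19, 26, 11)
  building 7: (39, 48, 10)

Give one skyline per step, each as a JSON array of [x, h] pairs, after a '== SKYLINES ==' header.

== SKYLINES ==
[[38,10],[44,0]]
[[38,10],[44,1],[49,0]]
[[10,2],[20,0],[38,10],[44,1],[49,0]]
[[10,2],[19,5],[24,0],[38,10],[44,1],[49,0]]
[[10,2],[19,7],[38,10],[44,1],[49,0]]
[[10,2],[19,11],[26,7],[38,10],[44,1],[49,0]]
[[10,2],[19,11],[26,7],[38,10],[48,1],[49,0]]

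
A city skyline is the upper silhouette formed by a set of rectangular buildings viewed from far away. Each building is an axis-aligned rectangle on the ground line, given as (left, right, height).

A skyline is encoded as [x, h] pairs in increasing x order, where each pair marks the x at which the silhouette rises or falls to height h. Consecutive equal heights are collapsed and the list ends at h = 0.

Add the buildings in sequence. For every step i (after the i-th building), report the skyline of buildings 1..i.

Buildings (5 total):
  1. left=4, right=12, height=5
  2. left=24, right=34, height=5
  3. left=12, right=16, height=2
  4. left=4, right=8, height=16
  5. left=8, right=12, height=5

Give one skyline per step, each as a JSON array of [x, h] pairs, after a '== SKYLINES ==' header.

== SKYLINES ==
[[4,5],[12,0]]
[[4,5],[12,0],[24,5],[34,0]]
[[4,5],[12,2],[16,0],[24,5],[34,0]]
[[4,16],[8,5],[12,2],[16,0],[24,5],[34,0]]
[[4,16],[8,5],[12,2],[16,0],[24,5],[34,0]]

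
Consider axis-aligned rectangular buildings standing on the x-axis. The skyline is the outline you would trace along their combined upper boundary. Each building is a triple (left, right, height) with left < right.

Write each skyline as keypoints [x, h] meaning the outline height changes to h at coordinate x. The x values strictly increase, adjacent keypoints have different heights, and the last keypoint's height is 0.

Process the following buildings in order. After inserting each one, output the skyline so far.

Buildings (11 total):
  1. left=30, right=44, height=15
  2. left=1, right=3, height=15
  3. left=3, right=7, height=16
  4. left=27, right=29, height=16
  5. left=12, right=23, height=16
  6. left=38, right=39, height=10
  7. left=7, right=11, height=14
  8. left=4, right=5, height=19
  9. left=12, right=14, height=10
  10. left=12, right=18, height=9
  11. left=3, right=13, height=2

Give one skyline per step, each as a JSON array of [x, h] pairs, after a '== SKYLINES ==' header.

== SKYLINES ==
[[30,15],[44,0]]
[[1,15],[3,0],[30,15],[44,0]]
[[1,15],[3,16],[7,0],[30,15],[44,0]]
[[1,15],[3,16],[7,0],[27,16],[29,0],[30,15],[44,0]]
[[1,15],[3,16],[7,0],[12,16],[23,0],[27,16],[29,0],[30,15],[44,0]]
[[1,15],[3,16],[7,0],[12,16],[23,0],[27,16],[29,0],[30,15],[44,0]]
[[1,15],[3,16],[7,14],[11,0],[12,16],[23,0],[27,16],[29,0],[30,15],[44,0]]
[[1,15],[3,16],[4,19],[5,16],[7,14],[11,0],[12,16],[23,0],[27,16],[29,0],[30,15],[44,0]]
[[1,15],[3,16],[4,19],[5,16],[7,14],[11,0],[12,16],[23,0],[27,16],[29,0],[30,15],[44,0]]
[[1,15],[3,16],[4,19],[5,16],[7,14],[11,0],[12,16],[23,0],[27,16],[29,0],[30,15],[44,0]]
[[1,15],[3,16],[4,19],[5,16],[7,14],[11,2],[12,16],[23,0],[27,16],[29,0],[30,15],[44,0]]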